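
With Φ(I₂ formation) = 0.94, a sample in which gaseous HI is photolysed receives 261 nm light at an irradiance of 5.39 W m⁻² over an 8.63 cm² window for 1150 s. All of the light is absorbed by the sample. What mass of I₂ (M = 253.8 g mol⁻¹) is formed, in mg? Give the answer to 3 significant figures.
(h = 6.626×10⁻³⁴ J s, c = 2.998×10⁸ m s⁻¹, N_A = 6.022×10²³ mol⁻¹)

2.78 mg

Photon energy at 261 nm: hc/λ = (6.626×10⁻³⁴)(2.998×10⁸)/(261×10⁻⁹) = 7.611×10⁻¹⁹ J.
Energy delivered: (5.39 W m⁻²)(8.63×10⁻⁴ m²)(1150 s) = 5.349 J.
Photons incident: 5.349 / 7.611×10⁻¹⁹ = 7.028×10¹⁸, i.e. 7.028×10¹⁸/6.022×10²³ = 1.167×10⁻⁵ mol.
Product: Φ × n_abs = 0.94 × 1.167×10⁻⁵ = 1.097×10⁻⁵ mol.
Mass: 1.097×10⁻⁵ × 253.8 = 0.002784 g = 2.78 mg.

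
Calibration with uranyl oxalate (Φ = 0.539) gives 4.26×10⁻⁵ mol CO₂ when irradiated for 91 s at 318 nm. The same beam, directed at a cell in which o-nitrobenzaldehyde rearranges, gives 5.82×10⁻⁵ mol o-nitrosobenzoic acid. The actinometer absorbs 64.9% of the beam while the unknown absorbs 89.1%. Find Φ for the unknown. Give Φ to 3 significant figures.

Φ = 0.536

Photons absorbed by the actinometer: 4.26×10⁻⁵ / 0.539 = 7.904×10⁻⁵ mol.
Incident flux: 7.904×10⁻⁵ / 0.649 = 1.218×10⁻⁴ einstein.
Absorbed by unknown: 0.891 × 1.218×10⁻⁴ = 1.085×10⁻⁴ mol.
Φ(unknown) = 5.82×10⁻⁵ / 1.085×10⁻⁴ = 0.536.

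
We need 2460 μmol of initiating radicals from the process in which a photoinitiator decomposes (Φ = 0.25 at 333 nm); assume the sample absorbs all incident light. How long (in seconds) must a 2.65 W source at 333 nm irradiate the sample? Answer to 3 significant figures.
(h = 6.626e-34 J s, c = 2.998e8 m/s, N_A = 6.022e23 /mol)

t ≈ 1330 s

Product: 2460 μmol = 0.00246 mol.
Photons that must be absorbed: 0.00246 / 0.25 = 0.009840 mol.
Photon energy: hc/λ = 5.965e-19 J; per mole, 3.592e5 J mol⁻¹.
Energy required: 0.009840 × 3.592e5 = 3535 J.
Time: 3535 J / 2.65 W = 1330 s.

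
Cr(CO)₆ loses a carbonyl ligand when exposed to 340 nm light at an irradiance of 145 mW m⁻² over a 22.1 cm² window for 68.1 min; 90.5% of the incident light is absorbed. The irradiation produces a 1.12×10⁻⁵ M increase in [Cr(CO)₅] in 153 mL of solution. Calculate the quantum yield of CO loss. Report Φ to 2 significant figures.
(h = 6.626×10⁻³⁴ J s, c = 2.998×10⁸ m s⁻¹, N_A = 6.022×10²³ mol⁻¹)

Product: (1.12×10⁻⁵ M)(0.153 L) = 1.714×10⁻⁶ mol.
Photon energy at 340 nm: hc/λ = (6.626×10⁻³⁴)(2.998×10⁸)/(340×10⁻⁹) = 5.843×10⁻¹⁹ J.
Energy delivered: (145 mW m⁻²)(22.1×10⁻⁴ m²)(4086 s) = 1.309 J.
Photons incident: 1.309 / 5.843×10⁻¹⁹ = 2.240×10¹⁸, i.e. 2.240×10¹⁸/6.022×10²³ = 3.720×10⁻⁶ mol.
Photons absorbed: 0.905 × 3.720×10⁻⁶ = 3.367×10⁻⁶ mol.
Φ = 1.714×10⁻⁶ mol / 3.367×10⁻⁶ mol photons = 0.51.

Φ = 0.51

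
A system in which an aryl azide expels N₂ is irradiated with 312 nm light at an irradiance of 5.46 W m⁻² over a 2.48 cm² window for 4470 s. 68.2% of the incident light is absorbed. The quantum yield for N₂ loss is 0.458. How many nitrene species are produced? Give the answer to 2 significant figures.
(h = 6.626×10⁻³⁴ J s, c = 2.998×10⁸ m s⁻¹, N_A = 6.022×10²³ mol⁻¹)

Photon energy at 312 nm: hc/λ = (6.626×10⁻³⁴)(2.998×10⁸)/(312×10⁻⁹) = 6.367×10⁻¹⁹ J.
Energy delivered: (5.46 W m⁻²)(2.48×10⁻⁴ m²)(4470 s) = 6.053 J.
Photons incident: 6.053 / 6.367×10⁻¹⁹ = 9.507×10¹⁸, i.e. 9.507×10¹⁸/6.022×10²³ = 1.579×10⁻⁵ mol.
Photons absorbed: 0.682 × 1.579×10⁻⁵ = 1.077×10⁻⁵ mol.
Product: Φ × n_abs = 0.458 × 1.077×10⁻⁵ = 4.933×10⁻⁶ mol.
As a count: 4.933×10⁻⁶ × 6.022×10²³ = 3.0×10¹⁸.

3.0×10¹⁸ species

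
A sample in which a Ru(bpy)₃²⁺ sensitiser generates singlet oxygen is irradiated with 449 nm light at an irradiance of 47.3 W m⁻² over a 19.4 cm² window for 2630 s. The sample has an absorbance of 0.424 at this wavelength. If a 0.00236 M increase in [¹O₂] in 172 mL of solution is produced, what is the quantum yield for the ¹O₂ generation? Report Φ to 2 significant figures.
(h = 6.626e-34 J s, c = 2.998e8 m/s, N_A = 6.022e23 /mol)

Φ = 0.72

Product: (0.00236 M)(0.172 L) = 4.059e-4 mol.
Photon energy at 449 nm: hc/λ = (6.626e-34)(2.998e8)/(449e-9) = 4.424e-19 J.
Energy delivered: (47.3 W m⁻²)(19.4e-4 m²)(2630 s) = 241.3 J.
Photons incident: 241.3 / 4.424e-19 = 5.454e20, i.e. 5.454e20/6.022e23 = 9.057e-4 mol.
Fraction absorbed: 1 − 10^(−0.424) = 0.6233.
Photons absorbed: 0.6233 × 9.057e-4 = 5.645e-4 mol.
Φ = 4.059e-4 mol / 5.645e-4 mol photons = 0.72.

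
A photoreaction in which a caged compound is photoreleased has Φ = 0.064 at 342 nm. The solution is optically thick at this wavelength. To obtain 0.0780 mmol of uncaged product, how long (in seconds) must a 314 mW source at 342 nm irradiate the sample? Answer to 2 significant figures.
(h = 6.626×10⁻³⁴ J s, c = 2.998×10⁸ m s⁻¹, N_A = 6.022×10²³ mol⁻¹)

Product: 0.0780 mmol = 7.80×10⁻⁵ mol.
Photons that must be absorbed: 7.80×10⁻⁵ / 0.064 = 0.001219 mol.
Photon energy: hc/λ = 5.808×10⁻¹⁹ J; per mole, 3.498×10⁵ J mol⁻¹.
Energy required: 0.001219 × 3.498×10⁵ = 426.4 J.
Time: 426.4 J / 0.314 W = 1400 s.

t ≈ 1400 s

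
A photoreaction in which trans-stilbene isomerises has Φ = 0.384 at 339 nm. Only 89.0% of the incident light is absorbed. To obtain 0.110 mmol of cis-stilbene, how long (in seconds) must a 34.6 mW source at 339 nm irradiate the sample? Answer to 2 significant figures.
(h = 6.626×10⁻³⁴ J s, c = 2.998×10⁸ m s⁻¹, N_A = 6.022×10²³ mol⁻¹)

t ≈ 3300 s

Product: 0.110 mmol = 1.10×10⁻⁴ mol.
Photons that must be absorbed: 1.10×10⁻⁴ / 0.384 = 2.865×10⁻⁴ mol.
Incident photons needed: 2.865×10⁻⁴ / 0.890 = 3.219×10⁻⁴ mol.
Photon energy: hc/λ = 5.860×10⁻¹⁹ J; per mole, 3.529×10⁵ J mol⁻¹.
Energy required: 3.219×10⁻⁴ × 3.529×10⁵ = 113.6 J.
Time: 113.6 J / 0.0346 W = 3300 s.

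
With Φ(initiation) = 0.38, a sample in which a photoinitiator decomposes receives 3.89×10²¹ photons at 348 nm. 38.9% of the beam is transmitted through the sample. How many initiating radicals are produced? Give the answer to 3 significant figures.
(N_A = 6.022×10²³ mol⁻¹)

9.03×10²⁰ initiating radicals

Moles of photons: 3.89×10²¹ / 6.022×10²³ = 0.006460 mol.
Fraction absorbed: 1 − 38.9/100 = 0.6110.
Photons absorbed: 0.6110 × 0.006460 = 0.003947 mol.
Product: Φ × n_abs = 0.38 × 0.003947 = 0.001500 mol.
As a count: 0.001500 × 6.022×10²³ = 9.03×10²⁰.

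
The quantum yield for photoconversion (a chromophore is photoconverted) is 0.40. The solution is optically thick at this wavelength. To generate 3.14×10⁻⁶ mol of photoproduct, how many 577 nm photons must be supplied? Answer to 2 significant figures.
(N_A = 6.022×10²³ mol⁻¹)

Photons that must be absorbed: 3.14×10⁻⁶ / 0.40 = 7.850×10⁻⁶ mol.
Photon count: 7.850×10⁻⁶ × 6.022×10²³ = 4.7×10¹⁸.

4.7×10¹⁸ photons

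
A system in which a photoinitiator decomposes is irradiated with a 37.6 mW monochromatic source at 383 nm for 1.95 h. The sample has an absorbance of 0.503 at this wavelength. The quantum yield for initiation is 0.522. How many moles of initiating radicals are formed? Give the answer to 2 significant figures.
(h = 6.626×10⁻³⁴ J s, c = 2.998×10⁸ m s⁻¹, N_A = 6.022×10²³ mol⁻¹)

Photon energy at 383 nm: hc/λ = (6.626×10⁻³⁴)(2.998×10⁸)/(383×10⁻⁹) = 5.187×10⁻¹⁹ J.
Energy delivered: (37.6 mW)(7020 s) = 264.0 J.
Photons incident: 264.0 / 5.187×10⁻¹⁹ = 5.090×10²⁰, i.e. 5.090×10²⁰/6.022×10²³ = 8.452×10⁻⁴ mol.
Fraction absorbed: 1 − 10^(−0.503) = 0.6859.
Photons absorbed: 0.6859 × 8.452×10⁻⁴ = 5.797×10⁻⁴ mol.
Product: Φ × n_abs = 0.522 × 5.797×10⁻⁴ = 3.026×10⁻⁴ mol.

3.0×10⁻⁴ mol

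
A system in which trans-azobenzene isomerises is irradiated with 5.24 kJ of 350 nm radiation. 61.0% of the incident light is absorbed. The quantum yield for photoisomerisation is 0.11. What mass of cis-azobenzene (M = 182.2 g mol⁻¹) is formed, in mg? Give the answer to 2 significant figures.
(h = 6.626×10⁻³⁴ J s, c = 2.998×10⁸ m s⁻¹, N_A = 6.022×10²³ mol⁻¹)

190 mg

Photon energy at 350 nm: hc/λ = (6.626×10⁻³⁴)(2.998×10⁸)/(350×10⁻⁹) = 5.676×10⁻¹⁹ J.
Incident energy: 5.24 kJ = 5240 J.
Photons incident: 5240 / 5.676×10⁻¹⁹ = 9.232×10²¹, i.e. 9.232×10²¹/6.022×10²³ = 0.01533 mol.
Photons absorbed: 0.610 × 0.01533 = 0.009351 mol.
Product: Φ × n_abs = 0.11 × 0.009351 = 0.001029 mol.
Mass: 0.001029 × 182.2 = 0.1875 g = 190 mg.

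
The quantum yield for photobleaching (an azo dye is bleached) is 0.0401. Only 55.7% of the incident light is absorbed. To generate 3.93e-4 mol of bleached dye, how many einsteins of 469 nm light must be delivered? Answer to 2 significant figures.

0.018 einstein

Photons that must be absorbed: 3.93e-4 / 0.0401 = 0.009800 mol.
Incident photons needed: 0.009800 / 0.557 = 0.01759 mol.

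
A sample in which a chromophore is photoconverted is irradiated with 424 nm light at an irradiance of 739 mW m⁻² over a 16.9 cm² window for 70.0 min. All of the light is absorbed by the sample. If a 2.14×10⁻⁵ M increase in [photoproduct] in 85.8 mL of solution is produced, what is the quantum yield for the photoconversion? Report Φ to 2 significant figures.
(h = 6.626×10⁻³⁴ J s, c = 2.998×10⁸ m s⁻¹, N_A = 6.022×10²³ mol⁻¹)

Product: (2.14×10⁻⁵ M)(0.0858 L) = 1.836×10⁻⁶ mol.
Photon energy at 424 nm: hc/λ = (6.626×10⁻³⁴)(2.998×10⁸)/(424×10⁻⁹) = 4.685×10⁻¹⁹ J.
Energy delivered: (739 mW m⁻²)(16.9×10⁻⁴ m²)(4200 s) = 5.245 J.
Photons incident: 5.245 / 4.685×10⁻¹⁹ = 1.120×10¹⁹, i.e. 1.120×10¹⁹/6.022×10²³ = 1.860×10⁻⁵ mol.
Φ = 1.836×10⁻⁶ mol / 1.860×10⁻⁵ mol photons = 0.099.

Φ = 0.099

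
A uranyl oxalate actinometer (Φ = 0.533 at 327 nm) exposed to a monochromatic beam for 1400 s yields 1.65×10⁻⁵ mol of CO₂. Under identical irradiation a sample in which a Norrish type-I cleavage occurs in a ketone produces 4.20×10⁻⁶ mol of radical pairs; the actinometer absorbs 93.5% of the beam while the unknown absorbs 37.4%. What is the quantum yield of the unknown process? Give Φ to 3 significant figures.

Photons absorbed by the actinometer: 1.65×10⁻⁵ / 0.533 = 3.096×10⁻⁵ mol.
Incident flux: 3.096×10⁻⁵ / 0.935 = 3.311×10⁻⁵ einstein.
Absorbed by unknown: 0.374 × 3.311×10⁻⁵ = 1.238×10⁻⁵ mol.
Φ(unknown) = 4.20×10⁻⁶ / 1.238×10⁻⁵ = 0.339.

Φ = 0.339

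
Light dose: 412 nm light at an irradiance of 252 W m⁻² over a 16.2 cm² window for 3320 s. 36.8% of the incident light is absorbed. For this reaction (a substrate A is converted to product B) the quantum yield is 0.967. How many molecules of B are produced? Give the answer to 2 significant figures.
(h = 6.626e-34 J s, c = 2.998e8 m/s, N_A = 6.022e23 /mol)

Photon energy at 412 nm: hc/λ = (6.626e-34)(2.998e8)/(412e-9) = 4.822e-19 J.
Energy delivered: (252 W m⁻²)(16.2e-4 m²)(3320 s) = 1355 J.
Photons incident: 1355 / 4.822e-19 = 2.810e21, i.e. 2.810e21/6.022e23 = 0.004666 mol.
Photons absorbed: 0.368 × 0.004666 = 0.001717 mol.
Product: Φ × n_abs = 0.967 × 0.001717 = 0.001660 mol.
As a count: 0.001660 × 6.022e23 = 1.0e21.

1.0e21 molecules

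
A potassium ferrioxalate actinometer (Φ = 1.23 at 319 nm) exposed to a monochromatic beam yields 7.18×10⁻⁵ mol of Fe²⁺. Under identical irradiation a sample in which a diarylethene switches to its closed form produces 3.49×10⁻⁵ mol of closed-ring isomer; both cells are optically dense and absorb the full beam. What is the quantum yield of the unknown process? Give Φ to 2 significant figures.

Φ = 0.60

Photons absorbed by the actinometer: 7.18×10⁻⁵ / 1.23 = 5.837×10⁻⁵ mol.
Φ(unknown) = 3.49×10⁻⁵ / 5.837×10⁻⁵ = 0.60.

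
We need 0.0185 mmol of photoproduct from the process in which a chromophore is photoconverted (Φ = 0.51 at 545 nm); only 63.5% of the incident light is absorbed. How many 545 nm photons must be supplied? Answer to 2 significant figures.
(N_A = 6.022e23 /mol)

3.4e19 photons

Product: 0.0185 mmol = 1.85e-5 mol.
Photons that must be absorbed: 1.85e-5 / 0.51 = 3.627e-5 mol.
Incident photons needed: 3.627e-5 / 0.635 = 5.712e-5 mol.
Photon count: 5.712e-5 × 6.022e23 = 3.4e19.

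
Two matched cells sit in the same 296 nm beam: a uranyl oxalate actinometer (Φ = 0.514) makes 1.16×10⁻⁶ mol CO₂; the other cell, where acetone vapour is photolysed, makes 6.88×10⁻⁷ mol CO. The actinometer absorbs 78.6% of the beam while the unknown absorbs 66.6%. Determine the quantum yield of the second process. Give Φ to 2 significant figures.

Photons absorbed by the actinometer: 1.16×10⁻⁶ / 0.514 = 2.257×10⁻⁶ mol.
Incident flux: 2.257×10⁻⁶ / 0.786 = 2.872×10⁻⁶ einstein.
Absorbed by unknown: 0.666 × 2.872×10⁻⁶ = 1.913×10⁻⁶ mol.
Φ(unknown) = 6.88×10⁻⁷ / 1.913×10⁻⁶ = 0.36.

Φ = 0.36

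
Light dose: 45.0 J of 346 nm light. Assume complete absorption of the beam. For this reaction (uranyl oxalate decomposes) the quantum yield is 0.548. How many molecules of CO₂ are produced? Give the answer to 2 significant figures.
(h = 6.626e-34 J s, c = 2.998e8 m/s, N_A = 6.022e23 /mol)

Photon energy at 346 nm: hc/λ = (6.626e-34)(2.998e8)/(346e-9) = 5.741e-19 J.
Photons incident: 45.0 / 5.741e-19 = 7.838e19, i.e. 7.838e19/6.022e23 = 1.302e-4 mol.
Product: Φ × n_abs = 0.548 × 1.302e-4 = 7.135e-5 mol.
As a count: 7.135e-5 × 6.022e23 = 4.3e19.

4.3e19 molecules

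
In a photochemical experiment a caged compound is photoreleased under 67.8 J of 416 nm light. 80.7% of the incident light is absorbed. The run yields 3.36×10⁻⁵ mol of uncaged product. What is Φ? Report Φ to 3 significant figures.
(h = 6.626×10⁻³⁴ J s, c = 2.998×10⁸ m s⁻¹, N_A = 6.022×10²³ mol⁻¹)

Φ = 0.177

Photon energy at 416 nm: hc/λ = (6.626×10⁻³⁴)(2.998×10⁸)/(416×10⁻⁹) = 4.775×10⁻¹⁹ J.
Photons incident: 67.8 / 4.775×10⁻¹⁹ = 1.420×10²⁰, i.e. 1.420×10²⁰/6.022×10²³ = 2.358×10⁻⁴ mol.
Photons absorbed: 0.807 × 2.358×10⁻⁴ = 1.903×10⁻⁴ mol.
Φ = 3.36×10⁻⁵ mol / 1.903×10⁻⁴ mol photons = 0.177.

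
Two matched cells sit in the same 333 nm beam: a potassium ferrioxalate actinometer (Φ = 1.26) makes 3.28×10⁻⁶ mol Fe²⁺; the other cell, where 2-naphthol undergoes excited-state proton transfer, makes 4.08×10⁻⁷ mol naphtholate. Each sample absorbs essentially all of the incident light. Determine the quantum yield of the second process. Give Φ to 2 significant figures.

Photons absorbed by the actinometer: 3.28×10⁻⁶ / 1.26 = 2.603×10⁻⁶ mol.
Φ(unknown) = 4.08×10⁻⁷ / 2.603×10⁻⁶ = 0.16.

Φ = 0.16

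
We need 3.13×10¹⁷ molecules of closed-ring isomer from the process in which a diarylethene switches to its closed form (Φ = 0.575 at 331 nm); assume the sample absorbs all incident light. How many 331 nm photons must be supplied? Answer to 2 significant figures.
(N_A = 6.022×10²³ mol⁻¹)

5.4×10¹⁷ photons

Product: 3.13×10¹⁷ / 6.022×10²³ = 5.198×10⁻⁷ mol.
Photons that must be absorbed: 5.198×10⁻⁷ / 0.575 = 9.040×10⁻⁷ mol.
Photon count: 9.040×10⁻⁷ × 6.022×10²³ = 5.4×10¹⁷.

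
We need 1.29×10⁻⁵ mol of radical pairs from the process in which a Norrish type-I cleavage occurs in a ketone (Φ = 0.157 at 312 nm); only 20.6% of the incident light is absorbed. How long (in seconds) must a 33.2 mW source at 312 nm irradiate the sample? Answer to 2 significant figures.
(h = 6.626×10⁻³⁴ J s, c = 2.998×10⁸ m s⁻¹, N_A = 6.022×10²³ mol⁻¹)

t ≈ 4600 s

Photons that must be absorbed: 1.29×10⁻⁵ / 0.157 = 8.217×10⁻⁵ mol.
Incident photons needed: 8.217×10⁻⁵ / 0.206 = 3.989×10⁻⁴ mol.
Photon energy: hc/λ = 6.367×10⁻¹⁹ J; per mole, 3.834×10⁵ J mol⁻¹.
Energy required: 3.989×10⁻⁴ × 3.834×10⁵ = 152.9 J.
Time: 152.9 J / 0.0332 W = 4600 s.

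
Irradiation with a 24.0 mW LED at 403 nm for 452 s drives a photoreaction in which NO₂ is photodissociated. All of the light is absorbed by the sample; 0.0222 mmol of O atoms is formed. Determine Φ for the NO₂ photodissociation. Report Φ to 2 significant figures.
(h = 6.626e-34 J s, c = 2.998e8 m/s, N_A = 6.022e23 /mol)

Φ = 0.61

Product: 0.0222 mmol = 2.22e-5 mol.
Photon energy at 403 nm: hc/λ = (6.626e-34)(2.998e8)/(403e-9) = 4.929e-19 J.
Energy delivered: (24.0 mW)(452 s) = 10.85 J.
Photons incident: 10.85 / 4.929e-19 = 2.201e19, i.e. 2.201e19/6.022e23 = 3.655e-5 mol.
Φ = 2.22e-5 mol / 3.655e-5 mol photons = 0.61.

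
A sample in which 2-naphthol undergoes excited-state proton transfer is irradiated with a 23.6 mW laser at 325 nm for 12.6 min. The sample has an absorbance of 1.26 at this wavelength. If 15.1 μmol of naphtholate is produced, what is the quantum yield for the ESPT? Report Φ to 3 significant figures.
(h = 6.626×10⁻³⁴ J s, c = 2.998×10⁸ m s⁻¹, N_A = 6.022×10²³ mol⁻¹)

Product: 15.1 μmol = 1.51×10⁻⁵ mol.
Photon energy at 325 nm: hc/λ = (6.626×10⁻³⁴)(2.998×10⁸)/(325×10⁻⁹) = 6.112×10⁻¹⁹ J.
Energy delivered: (23.6 mW)(756 s) = 17.84 J.
Photons incident: 17.84 / 6.112×10⁻¹⁹ = 2.919×10¹⁹, i.e. 2.919×10¹⁹/6.022×10²³ = 4.847×10⁻⁵ mol.
Fraction absorbed: 1 − 10^(−1.26) = 0.9450.
Photons absorbed: 0.9450 × 4.847×10⁻⁵ = 4.580×10⁻⁵ mol.
Φ = 1.51×10⁻⁵ mol / 4.580×10⁻⁵ mol photons = 0.330.

Φ = 0.330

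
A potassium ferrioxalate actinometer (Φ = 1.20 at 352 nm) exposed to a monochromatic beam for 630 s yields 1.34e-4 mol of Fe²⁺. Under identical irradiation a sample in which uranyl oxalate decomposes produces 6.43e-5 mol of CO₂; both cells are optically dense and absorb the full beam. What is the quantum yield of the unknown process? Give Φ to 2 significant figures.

Photons absorbed by the actinometer: 1.34e-4 / 1.20 = 1.117e-4 mol.
Φ(unknown) = 6.43e-5 / 1.117e-4 = 0.58.

Φ = 0.58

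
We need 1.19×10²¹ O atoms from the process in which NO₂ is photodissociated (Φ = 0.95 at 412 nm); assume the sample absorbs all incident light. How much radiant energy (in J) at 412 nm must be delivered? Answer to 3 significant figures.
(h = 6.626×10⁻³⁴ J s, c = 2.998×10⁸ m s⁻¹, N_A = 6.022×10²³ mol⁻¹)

604 J

Product: 1.19×10²¹ / 6.022×10²³ = 0.001976 mol.
Photons that must be absorbed: 0.001976 / 0.95 = 0.002080 mol.
Photon energy: hc/λ = 4.822×10⁻¹⁹ J; per mole, 2.904×10⁵ J mol⁻¹.
Energy required: 0.002080 × 2.904×10⁵ = 604 J.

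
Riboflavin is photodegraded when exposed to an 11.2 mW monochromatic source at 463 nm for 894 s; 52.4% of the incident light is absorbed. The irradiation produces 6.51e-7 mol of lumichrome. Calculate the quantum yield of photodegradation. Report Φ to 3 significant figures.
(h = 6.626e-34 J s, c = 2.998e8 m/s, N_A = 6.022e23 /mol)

Φ = 0.0321

Photon energy at 463 nm: hc/λ = (6.626e-34)(2.998e8)/(463e-9) = 4.290e-19 J.
Energy delivered: (11.2 mW)(894 s) = 10.01 J.
Photons incident: 10.01 / 4.290e-19 = 2.333e19, i.e. 2.333e19/6.022e23 = 3.874e-5 mol.
Photons absorbed: 0.524 × 3.874e-5 = 2.030e-5 mol.
Φ = 6.51e-7 mol / 2.030e-5 mol photons = 0.0321.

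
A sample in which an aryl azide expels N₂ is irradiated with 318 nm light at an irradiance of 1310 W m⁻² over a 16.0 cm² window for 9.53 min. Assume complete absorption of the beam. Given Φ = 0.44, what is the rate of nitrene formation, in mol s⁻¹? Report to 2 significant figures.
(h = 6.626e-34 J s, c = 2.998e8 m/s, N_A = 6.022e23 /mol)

Photon energy at 318 nm: hc/λ = (6.626e-34)(2.998e8)/(318e-9) = 6.247e-19 J.
Energy delivered: (1310 W m⁻²)(16.0e-4 m²)(571.8 s) = 1198 J.
Photons incident: 1198 / 6.247e-19 = 1.918e21, i.e. 1.918e21/6.022e23 = 0.003185 mol.
Product formed: 0.44 × 0.003185 = 0.001401 mol.
Rate: 0.001401 / 571.8 s = 2.5e-6 mol s⁻¹.

2.5e-6 mol s⁻¹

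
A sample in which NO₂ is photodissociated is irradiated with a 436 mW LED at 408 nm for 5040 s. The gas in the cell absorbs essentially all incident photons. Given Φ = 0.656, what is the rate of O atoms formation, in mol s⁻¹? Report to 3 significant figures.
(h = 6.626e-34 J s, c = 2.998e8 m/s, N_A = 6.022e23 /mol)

Photon energy at 408 nm: hc/λ = (6.626e-34)(2.998e8)/(408e-9) = 4.869e-19 J.
Energy delivered: (436 mW)(5040 s) = 2197 J.
Photons incident: 2197 / 4.869e-19 = 4.512e21, i.e. 4.512e21/6.022e23 = 0.007493 mol.
Product formed: 0.656 × 0.007493 = 0.004915 mol.
Rate: 0.004915 / 5040 s = 9.75e-7 mol s⁻¹.

9.75e-7 mol s⁻¹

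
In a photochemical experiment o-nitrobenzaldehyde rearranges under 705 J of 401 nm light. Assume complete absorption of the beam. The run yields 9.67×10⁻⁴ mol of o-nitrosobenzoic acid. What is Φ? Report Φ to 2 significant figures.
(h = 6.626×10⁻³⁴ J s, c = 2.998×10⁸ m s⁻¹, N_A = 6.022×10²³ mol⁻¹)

Photon energy at 401 nm: hc/λ = (6.626×10⁻³⁴)(2.998×10⁸)/(401×10⁻⁹) = 4.954×10⁻¹⁹ J.
Photons incident: 705 / 4.954×10⁻¹⁹ = 1.423×10²¹, i.e. 1.423×10²¹/6.022×10²³ = 0.002363 mol.
Φ = 9.67×10⁻⁴ mol / 0.002363 mol photons = 0.41.

Φ = 0.41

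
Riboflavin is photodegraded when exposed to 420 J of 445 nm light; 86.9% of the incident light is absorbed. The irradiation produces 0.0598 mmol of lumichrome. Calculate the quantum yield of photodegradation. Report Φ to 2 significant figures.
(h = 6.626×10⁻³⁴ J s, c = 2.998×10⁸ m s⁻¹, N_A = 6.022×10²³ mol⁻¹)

Φ = 0.044

Product: 0.0598 mmol = 5.98×10⁻⁵ mol.
Photon energy at 445 nm: hc/λ = (6.626×10⁻³⁴)(2.998×10⁸)/(445×10⁻⁹) = 4.464×10⁻¹⁹ J.
Photons incident: 420 / 4.464×10⁻¹⁹ = 9.409×10²⁰, i.e. 9.409×10²⁰/6.022×10²³ = 0.001562 mol.
Photons absorbed: 0.869 × 0.001562 = 0.001357 mol.
Φ = 5.98×10⁻⁵ mol / 0.001357 mol photons = 0.044.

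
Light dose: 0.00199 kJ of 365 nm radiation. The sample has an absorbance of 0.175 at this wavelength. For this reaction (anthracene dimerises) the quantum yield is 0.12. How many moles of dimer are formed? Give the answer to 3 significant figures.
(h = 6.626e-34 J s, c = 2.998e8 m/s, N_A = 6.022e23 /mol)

Photon energy at 365 nm: hc/λ = (6.626e-34)(2.998e8)/(365e-9) = 5.442e-19 J.
Incident energy: 0.00199 kJ = 1.99 J.
Photons incident: 1.99 / 5.442e-19 = 3.657e18, i.e. 3.657e18/6.022e23 = 6.073e-6 mol.
Fraction absorbed: 1 − 10^(−0.175) = 0.3317.
Photons absorbed: 0.3317 × 6.073e-6 = 2.014e-6 mol.
Product: Φ × n_abs = 0.12 × 2.014e-6 = 2.417e-7 mol.

2.42e-7 mol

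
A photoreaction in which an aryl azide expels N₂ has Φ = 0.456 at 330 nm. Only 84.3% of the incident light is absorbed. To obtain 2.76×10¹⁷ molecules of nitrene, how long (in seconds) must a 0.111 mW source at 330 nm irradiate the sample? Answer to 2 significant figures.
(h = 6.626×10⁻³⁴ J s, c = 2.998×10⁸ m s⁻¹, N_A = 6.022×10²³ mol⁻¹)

Product: 2.76×10¹⁷ / 6.022×10²³ = 4.583×10⁻⁷ mol.
Photons that must be absorbed: 4.583×10⁻⁷ / 0.456 = 1.005×10⁻⁶ mol.
Incident photons needed: 1.005×10⁻⁶ / 0.843 = 1.192×10⁻⁶ mol.
Photon energy: hc/λ = 6.020×10⁻¹⁹ J; per mole, 3.625×10⁵ J mol⁻¹.
Energy required: 1.192×10⁻⁶ × 3.625×10⁵ = 0.4321 J.
Time: 0.4321 J / 0.000111 W = 3900 s.

t ≈ 3900 s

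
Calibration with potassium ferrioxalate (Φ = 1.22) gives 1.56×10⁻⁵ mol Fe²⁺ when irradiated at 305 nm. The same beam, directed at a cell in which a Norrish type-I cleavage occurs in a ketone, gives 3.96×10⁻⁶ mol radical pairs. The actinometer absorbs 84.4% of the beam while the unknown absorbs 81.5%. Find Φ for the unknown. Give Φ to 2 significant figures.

Photons absorbed by the actinometer: 1.56×10⁻⁵ / 1.22 = 1.279×10⁻⁵ mol.
Incident flux: 1.279×10⁻⁵ / 0.844 = 1.515×10⁻⁵ einstein.
Absorbed by unknown: 0.815 × 1.515×10⁻⁵ = 1.235×10⁻⁵ mol.
Φ(unknown) = 3.96×10⁻⁶ / 1.235×10⁻⁵ = 0.32.

Φ = 0.32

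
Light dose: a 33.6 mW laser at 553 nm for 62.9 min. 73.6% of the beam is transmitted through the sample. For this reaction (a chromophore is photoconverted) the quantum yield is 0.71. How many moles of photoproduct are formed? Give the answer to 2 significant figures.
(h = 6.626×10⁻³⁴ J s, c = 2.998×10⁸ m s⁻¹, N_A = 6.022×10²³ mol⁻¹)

Photon energy at 553 nm: hc/λ = (6.626×10⁻³⁴)(2.998×10⁸)/(553×10⁻⁹) = 3.592×10⁻¹⁹ J.
Energy delivered: (33.6 mW)(3774 s) = 126.8 J.
Photons incident: 126.8 / 3.592×10⁻¹⁹ = 3.530×10²⁰, i.e. 3.530×10²⁰/6.022×10²³ = 5.862×10⁻⁴ mol.
Fraction absorbed: 1 − 73.6/100 = 0.2640.
Photons absorbed: 0.2640 × 5.862×10⁻⁴ = 1.548×10⁻⁴ mol.
Product: Φ × n_abs = 0.71 × 1.548×10⁻⁴ = 1.099×10⁻⁴ mol.

1.1×10⁻⁴ mol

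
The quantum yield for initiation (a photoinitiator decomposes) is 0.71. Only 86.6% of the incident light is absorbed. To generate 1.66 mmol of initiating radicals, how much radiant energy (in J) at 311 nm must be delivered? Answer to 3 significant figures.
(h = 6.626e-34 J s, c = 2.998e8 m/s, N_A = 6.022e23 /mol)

1040 J

Product: 1.66 mmol = 0.00166 mol.
Photons that must be absorbed: 0.00166 / 0.71 = 0.002338 mol.
Incident photons needed: 0.002338 / 0.866 = 0.002700 mol.
Photon energy: hc/λ = 6.387e-19 J; per mole, 3.846e5 J mol⁻¹.
Energy required: 0.002700 × 3.846e5 = 1040 J.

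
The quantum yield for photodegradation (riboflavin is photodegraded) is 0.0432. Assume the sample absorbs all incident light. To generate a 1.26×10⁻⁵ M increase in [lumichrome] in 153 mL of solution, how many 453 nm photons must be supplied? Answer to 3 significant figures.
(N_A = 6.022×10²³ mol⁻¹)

2.69×10¹⁹ photons

Product: (1.26×10⁻⁵ M)(0.153 L) = 1.928×10⁻⁶ mol.
Photons that must be absorbed: 1.928×10⁻⁶ / 0.0432 = 4.463×10⁻⁵ mol.
Photon count: 4.463×10⁻⁵ × 6.022×10²³ = 2.69×10¹⁹.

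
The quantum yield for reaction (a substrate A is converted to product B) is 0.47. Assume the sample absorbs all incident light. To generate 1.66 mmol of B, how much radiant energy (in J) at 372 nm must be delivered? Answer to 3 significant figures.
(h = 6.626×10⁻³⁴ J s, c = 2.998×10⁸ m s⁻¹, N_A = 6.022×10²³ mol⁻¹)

1140 J

Product: 1.66 mmol = 0.00166 mol.
Photons that must be absorbed: 0.00166 / 0.47 = 0.003532 mol.
Photon energy: hc/λ = 5.340×10⁻¹⁹ J; per mole, 3.216×10⁵ J mol⁻¹.
Energy required: 0.003532 × 3.216×10⁵ = 1140 J.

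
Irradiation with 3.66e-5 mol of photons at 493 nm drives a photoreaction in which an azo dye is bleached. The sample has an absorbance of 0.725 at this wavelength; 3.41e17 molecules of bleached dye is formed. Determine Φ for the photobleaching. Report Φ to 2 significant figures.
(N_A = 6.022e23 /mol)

Φ = 0.019

Product: 3.41e17 / 6.022e23 = 5.663e-7 mol.
Fraction absorbed: 1 − 10^(−0.725) = 0.8116.
Photons absorbed: 0.8116 × 3.66e-5 = 2.970e-5 mol.
Φ = 5.663e-7 mol / 2.970e-5 mol photons = 0.019.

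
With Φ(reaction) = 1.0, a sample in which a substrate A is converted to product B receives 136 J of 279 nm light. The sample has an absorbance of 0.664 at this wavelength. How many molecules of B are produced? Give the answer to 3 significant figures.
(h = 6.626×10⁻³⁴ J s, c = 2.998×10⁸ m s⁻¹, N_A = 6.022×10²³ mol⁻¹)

Photon energy at 279 nm: hc/λ = (6.626×10⁻³⁴)(2.998×10⁸)/(279×10⁻⁹) = 7.120×10⁻¹⁹ J.
Photons incident: 136 / 7.120×10⁻¹⁹ = 1.910×10²⁰, i.e. 1.910×10²⁰/6.022×10²³ = 3.172×10⁻⁴ mol.
Fraction absorbed: 1 − 10^(−0.664) = 0.7832.
Photons absorbed: 0.7832 × 3.172×10⁻⁴ = 2.484×10⁻⁴ mol.
Product: Φ × n_abs = 1.0 × 2.484×10⁻⁴ = 2.484×10⁻⁴ mol.
As a count: 2.484×10⁻⁴ × 6.022×10²³ = 1.50×10²⁰.

1.50×10²⁰ molecules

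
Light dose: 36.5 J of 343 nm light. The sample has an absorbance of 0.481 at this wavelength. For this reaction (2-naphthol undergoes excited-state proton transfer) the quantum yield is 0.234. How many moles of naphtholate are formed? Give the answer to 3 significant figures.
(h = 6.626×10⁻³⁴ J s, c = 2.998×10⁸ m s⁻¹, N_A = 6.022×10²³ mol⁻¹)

Photon energy at 343 nm: hc/λ = (6.626×10⁻³⁴)(2.998×10⁸)/(343×10⁻⁹) = 5.791×10⁻¹⁹ J.
Photons incident: 36.5 / 5.791×10⁻¹⁹ = 6.303×10¹⁹, i.e. 6.303×10¹⁹/6.022×10²³ = 1.047×10⁻⁴ mol.
Fraction absorbed: 1 − 10^(−0.481) = 0.6696.
Photons absorbed: 0.6696 × 1.047×10⁻⁴ = 7.011×10⁻⁵ mol.
Product: Φ × n_abs = 0.234 × 7.011×10⁻⁵ = 1.641×10⁻⁵ mol.

1.64×10⁻⁵ mol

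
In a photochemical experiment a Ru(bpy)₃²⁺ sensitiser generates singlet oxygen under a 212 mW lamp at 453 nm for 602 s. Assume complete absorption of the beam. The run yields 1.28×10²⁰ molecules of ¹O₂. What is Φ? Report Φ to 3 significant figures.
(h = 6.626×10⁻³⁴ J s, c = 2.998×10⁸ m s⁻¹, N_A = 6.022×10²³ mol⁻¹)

Φ = 0.440

Product: 1.28×10²⁰ / 6.022×10²³ = 2.126×10⁻⁴ mol.
Photon energy at 453 nm: hc/λ = (6.626×10⁻³⁴)(2.998×10⁸)/(453×10⁻⁹) = 4.385×10⁻¹⁹ J.
Energy delivered: (212 mW)(602 s) = 127.6 J.
Photons incident: 127.6 / 4.385×10⁻¹⁹ = 2.910×10²⁰, i.e. 2.910×10²⁰/6.022×10²³ = 4.832×10⁻⁴ mol.
Φ = 2.126×10⁻⁴ mol / 4.832×10⁻⁴ mol photons = 0.440.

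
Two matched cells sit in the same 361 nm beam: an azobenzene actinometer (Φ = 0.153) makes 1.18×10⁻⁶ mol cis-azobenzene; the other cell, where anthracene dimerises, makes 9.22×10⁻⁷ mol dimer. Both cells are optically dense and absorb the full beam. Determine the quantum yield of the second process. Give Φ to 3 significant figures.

Φ = 0.120

Photons absorbed by the actinometer: 1.18×10⁻⁶ / 0.153 = 7.712×10⁻⁶ mol.
Φ(unknown) = 9.22×10⁻⁷ / 7.712×10⁻⁶ = 0.120.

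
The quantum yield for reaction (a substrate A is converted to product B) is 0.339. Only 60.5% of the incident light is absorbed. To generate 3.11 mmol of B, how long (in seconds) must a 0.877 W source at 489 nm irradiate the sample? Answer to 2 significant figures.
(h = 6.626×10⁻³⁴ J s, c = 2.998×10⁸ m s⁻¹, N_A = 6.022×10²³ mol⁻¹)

Product: 3.11 mmol = 0.00311 mol.
Photons that must be absorbed: 0.00311 / 0.339 = 0.009174 mol.
Incident photons needed: 0.009174 / 0.605 = 0.01516 mol.
Photon energy: hc/λ = 4.062×10⁻¹⁹ J; per mole, 2.446×10⁵ J mol⁻¹.
Energy required: 0.01516 × 2.446×10⁵ = 3708 J.
Time: 3708 J / 0.877 W = 4200 s.

t ≈ 4200 s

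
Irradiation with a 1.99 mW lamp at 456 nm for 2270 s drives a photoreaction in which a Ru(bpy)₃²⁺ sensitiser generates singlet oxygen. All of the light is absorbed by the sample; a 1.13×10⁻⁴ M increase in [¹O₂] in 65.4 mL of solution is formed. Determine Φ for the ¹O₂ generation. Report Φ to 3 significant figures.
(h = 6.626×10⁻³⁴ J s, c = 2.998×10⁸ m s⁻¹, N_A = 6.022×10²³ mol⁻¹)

Product: (1.13×10⁻⁴ M)(0.0654 L) = 7.390×10⁻⁶ mol.
Photon energy at 456 nm: hc/λ = (6.626×10⁻³⁴)(2.998×10⁸)/(456×10⁻⁹) = 4.356×10⁻¹⁹ J.
Energy delivered: (1.99 mW)(2270 s) = 4.517 J.
Photons incident: 4.517 / 4.356×10⁻¹⁹ = 1.037×10¹⁹, i.e. 1.037×10¹⁹/6.022×10²³ = 1.722×10⁻⁵ mol.
Φ = 7.390×10⁻⁶ mol / 1.722×10⁻⁵ mol photons = 0.429.

Φ = 0.429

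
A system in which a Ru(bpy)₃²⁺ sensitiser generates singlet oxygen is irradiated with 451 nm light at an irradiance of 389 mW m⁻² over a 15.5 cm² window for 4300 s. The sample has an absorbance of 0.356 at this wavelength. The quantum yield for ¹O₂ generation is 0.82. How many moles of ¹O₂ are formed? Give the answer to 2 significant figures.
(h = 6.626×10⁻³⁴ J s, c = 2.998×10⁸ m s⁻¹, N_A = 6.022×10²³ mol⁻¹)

4.5×10⁻⁶ mol

Photon energy at 451 nm: hc/λ = (6.626×10⁻³⁴)(2.998×10⁸)/(451×10⁻⁹) = 4.405×10⁻¹⁹ J.
Energy delivered: (389 mW m⁻²)(15.5×10⁻⁴ m²)(4300 s) = 2.593 J.
Photons incident: 2.593 / 4.405×10⁻¹⁹ = 5.886×10¹⁸, i.e. 5.886×10¹⁸/6.022×10²³ = 9.774×10⁻⁶ mol.
Fraction absorbed: 1 − 10^(−0.356) = 0.5594.
Photons absorbed: 0.5594 × 9.774×10⁻⁶ = 5.468×10⁻⁶ mol.
Product: Φ × n_abs = 0.82 × 5.468×10⁻⁶ = 4.484×10⁻⁶ mol.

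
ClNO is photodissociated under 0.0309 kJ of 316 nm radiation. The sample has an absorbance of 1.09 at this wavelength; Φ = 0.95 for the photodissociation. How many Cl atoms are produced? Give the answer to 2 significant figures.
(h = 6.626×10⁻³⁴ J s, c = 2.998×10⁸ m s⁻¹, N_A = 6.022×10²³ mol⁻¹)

Photon energy at 316 nm: hc/λ = (6.626×10⁻³⁴)(2.998×10⁸)/(316×10⁻⁹) = 6.286×10⁻¹⁹ J.
Incident energy: 0.0309 kJ = 30.9 J.
Photons incident: 30.9 / 6.286×10⁻¹⁹ = 4.916×10¹⁹, i.e. 4.916×10¹⁹/6.022×10²³ = 8.163×10⁻⁵ mol.
Fraction absorbed: 1 − 10^(−1.09) = 0.9187.
Photons absorbed: 0.9187 × 8.163×10⁻⁵ = 7.499×10⁻⁵ mol.
Product: Φ × n_abs = 0.95 × 7.499×10⁻⁵ = 7.124×10⁻⁵ mol.
As a count: 7.124×10⁻⁵ × 6.022×10²³ = 4.3×10¹⁹.

4.3×10¹⁹ atoms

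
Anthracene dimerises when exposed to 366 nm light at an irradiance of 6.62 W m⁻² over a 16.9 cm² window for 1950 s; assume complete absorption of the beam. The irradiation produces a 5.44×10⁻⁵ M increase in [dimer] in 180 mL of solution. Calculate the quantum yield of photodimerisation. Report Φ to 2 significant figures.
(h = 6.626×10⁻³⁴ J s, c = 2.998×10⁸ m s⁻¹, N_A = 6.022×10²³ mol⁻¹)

Product: (5.44×10⁻⁵ M)(0.18 L) = 9.792×10⁻⁶ mol.
Photon energy at 366 nm: hc/λ = (6.626×10⁻³⁴)(2.998×10⁸)/(366×10⁻⁹) = 5.428×10⁻¹⁹ J.
Energy delivered: (6.62 W m⁻²)(16.9×10⁻⁴ m²)(1950 s) = 21.82 J.
Photons incident: 21.82 / 5.428×10⁻¹⁹ = 4.020×10¹⁹, i.e. 4.020×10¹⁹/6.022×10²³ = 6.676×10⁻⁵ mol.
Φ = 9.792×10⁻⁶ mol / 6.676×10⁻⁵ mol photons = 0.15.

Φ = 0.15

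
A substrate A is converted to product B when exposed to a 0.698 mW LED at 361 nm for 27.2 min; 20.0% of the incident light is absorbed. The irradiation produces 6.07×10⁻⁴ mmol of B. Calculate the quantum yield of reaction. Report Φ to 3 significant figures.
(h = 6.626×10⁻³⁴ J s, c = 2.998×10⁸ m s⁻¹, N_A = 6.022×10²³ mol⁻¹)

Φ = 0.883

Product: 6.07×10⁻⁴ mmol = 6.07×10⁻⁷ mol.
Photon energy at 361 nm: hc/λ = (6.626×10⁻³⁴)(2.998×10⁸)/(361×10⁻⁹) = 5.503×10⁻¹⁹ J.
Energy delivered: (0.698 mW)(1632 s) = 1.139 J.
Photons incident: 1.139 / 5.503×10⁻¹⁹ = 2.070×10¹⁸, i.e. 2.070×10¹⁸/6.022×10²³ = 3.437×10⁻⁶ mol.
Photons absorbed: 0.200 × 3.437×10⁻⁶ = 6.874×10⁻⁷ mol.
Φ = 6.07×10⁻⁷ mol / 6.874×10⁻⁷ mol photons = 0.883.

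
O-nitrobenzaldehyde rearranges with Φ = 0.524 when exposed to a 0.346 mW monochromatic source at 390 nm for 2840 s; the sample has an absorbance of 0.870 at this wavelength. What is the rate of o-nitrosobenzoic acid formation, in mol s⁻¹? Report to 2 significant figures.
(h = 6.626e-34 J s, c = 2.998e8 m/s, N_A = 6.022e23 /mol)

5.1e-10 mol s⁻¹

Photon energy at 390 nm: hc/λ = (6.626e-34)(2.998e8)/(390e-9) = 5.094e-19 J.
Energy delivered: (0.346 mW)(2840 s) = 0.9826 J.
Photons incident: 0.9826 / 5.094e-19 = 1.929e18, i.e. 1.929e18/6.022e23 = 3.203e-6 mol.
Fraction absorbed: 1 − 10^(−0.870) = 0.8651.
Photons absorbed: 0.8651 × 3.203e-6 = 2.771e-6 mol.
Product formed: 0.524 × 2.771e-6 = 1.452e-6 mol.
Rate: 1.452e-6 / 2840 s = 5.1e-10 mol s⁻¹.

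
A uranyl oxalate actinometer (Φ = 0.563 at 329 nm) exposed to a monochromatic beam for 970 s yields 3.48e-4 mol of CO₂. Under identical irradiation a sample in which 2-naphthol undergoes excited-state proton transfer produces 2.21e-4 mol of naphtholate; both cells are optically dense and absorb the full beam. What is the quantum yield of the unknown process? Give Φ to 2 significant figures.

Φ = 0.36

Photons absorbed by the actinometer: 3.48e-4 / 0.563 = 6.181e-4 mol.
Φ(unknown) = 2.21e-4 / 6.181e-4 = 0.36.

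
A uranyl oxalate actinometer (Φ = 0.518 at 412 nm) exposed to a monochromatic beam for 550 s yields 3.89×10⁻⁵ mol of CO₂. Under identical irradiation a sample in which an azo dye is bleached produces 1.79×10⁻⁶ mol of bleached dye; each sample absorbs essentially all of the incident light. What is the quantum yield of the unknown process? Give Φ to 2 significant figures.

Φ = 0.024

Photons absorbed by the actinometer: 3.89×10⁻⁵ / 0.518 = 7.510×10⁻⁵ mol.
Φ(unknown) = 1.79×10⁻⁶ / 7.510×10⁻⁵ = 0.024.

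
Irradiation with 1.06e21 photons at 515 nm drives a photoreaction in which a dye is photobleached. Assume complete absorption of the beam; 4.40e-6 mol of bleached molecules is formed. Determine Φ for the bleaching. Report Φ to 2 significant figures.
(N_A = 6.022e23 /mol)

Moles of photons: 1.06e21 / 6.022e23 = 0.001760 mol.
Φ = 4.40e-6 mol / 0.001760 mol photons = 0.0025.

Φ = 0.0025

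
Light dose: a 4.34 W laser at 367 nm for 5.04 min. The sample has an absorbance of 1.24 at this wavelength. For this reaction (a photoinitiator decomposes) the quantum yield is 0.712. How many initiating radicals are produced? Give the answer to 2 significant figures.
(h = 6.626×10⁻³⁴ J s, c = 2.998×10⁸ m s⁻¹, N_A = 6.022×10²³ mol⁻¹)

Photon energy at 367 nm: hc/λ = (6.626×10⁻³⁴)(2.998×10⁸)/(367×10⁻⁹) = 5.413×10⁻¹⁹ J.
Energy delivered: (4.34 W)(302.4 s) = 1312 J.
Photons incident: 1312 / 5.413×10⁻¹⁹ = 2.424×10²¹, i.e. 2.424×10²¹/6.022×10²³ = 0.004025 mol.
Fraction absorbed: 1 − 10^(−1.24) = 0.9425.
Photons absorbed: 0.9425 × 0.004025 = 0.003794 mol.
Product: Φ × n_abs = 0.712 × 0.003794 = 0.002701 mol.
As a count: 0.002701 × 6.022×10²³ = 1.6×10²¹.

1.6×10²¹ initiating radicals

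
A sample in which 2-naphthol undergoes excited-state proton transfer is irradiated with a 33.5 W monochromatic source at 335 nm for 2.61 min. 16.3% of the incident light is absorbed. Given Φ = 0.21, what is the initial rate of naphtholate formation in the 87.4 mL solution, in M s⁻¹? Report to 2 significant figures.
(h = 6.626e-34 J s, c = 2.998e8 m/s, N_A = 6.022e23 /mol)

3.7e-5 M s⁻¹

Photon energy at 335 nm: hc/λ = (6.626e-34)(2.998e8)/(335e-9) = 5.930e-19 J.
Energy delivered: (33.5 W)(156.6 s) = 5246 J.
Photons incident: 5246 / 5.930e-19 = 8.847e21, i.e. 8.847e21/6.022e23 = 0.01469 mol.
Photons absorbed: 0.163 × 0.01469 = 0.002394 mol.
Product formed: 0.21 × 0.002394 = 5.027e-4 mol.
Rate: 5.027e-4 mol / (156.6 s × 0.0874 L) = 3.7e-5 M s⁻¹.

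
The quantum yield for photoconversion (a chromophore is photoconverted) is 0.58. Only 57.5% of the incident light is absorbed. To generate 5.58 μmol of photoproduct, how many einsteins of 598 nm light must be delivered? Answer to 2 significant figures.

1.7×10⁻⁵ einstein

Product: 5.58 μmol = 5.58×10⁻⁶ mol.
Photons that must be absorbed: 5.58×10⁻⁶ / 0.58 = 9.621×10⁻⁶ mol.
Incident photons needed: 9.621×10⁻⁶ / 0.575 = 1.673×10⁻⁵ mol.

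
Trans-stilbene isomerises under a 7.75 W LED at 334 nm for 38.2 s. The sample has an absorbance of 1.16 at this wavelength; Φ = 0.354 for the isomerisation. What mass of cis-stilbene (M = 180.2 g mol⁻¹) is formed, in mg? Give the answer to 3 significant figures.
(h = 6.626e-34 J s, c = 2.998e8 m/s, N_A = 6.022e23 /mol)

Photon energy at 334 nm: hc/λ = (6.626e-34)(2.998e8)/(334e-9) = 5.948e-19 J.
Energy delivered: (7.75 W)(38.2 s) = 296.1 J.
Photons incident: 296.1 / 5.948e-19 = 4.978e20, i.e. 4.978e20/6.022e23 = 8.266e-4 mol.
Fraction absorbed: 1 − 10^(−1.16) = 0.9308.
Photons absorbed: 0.9308 × 8.266e-4 = 7.694e-4 mol.
Product: Φ × n_abs = 0.354 × 7.694e-4 = 2.724e-4 mol.
Mass: 2.724e-4 × 180.2 = 0.04909 g = 49.1 mg.

49.1 mg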